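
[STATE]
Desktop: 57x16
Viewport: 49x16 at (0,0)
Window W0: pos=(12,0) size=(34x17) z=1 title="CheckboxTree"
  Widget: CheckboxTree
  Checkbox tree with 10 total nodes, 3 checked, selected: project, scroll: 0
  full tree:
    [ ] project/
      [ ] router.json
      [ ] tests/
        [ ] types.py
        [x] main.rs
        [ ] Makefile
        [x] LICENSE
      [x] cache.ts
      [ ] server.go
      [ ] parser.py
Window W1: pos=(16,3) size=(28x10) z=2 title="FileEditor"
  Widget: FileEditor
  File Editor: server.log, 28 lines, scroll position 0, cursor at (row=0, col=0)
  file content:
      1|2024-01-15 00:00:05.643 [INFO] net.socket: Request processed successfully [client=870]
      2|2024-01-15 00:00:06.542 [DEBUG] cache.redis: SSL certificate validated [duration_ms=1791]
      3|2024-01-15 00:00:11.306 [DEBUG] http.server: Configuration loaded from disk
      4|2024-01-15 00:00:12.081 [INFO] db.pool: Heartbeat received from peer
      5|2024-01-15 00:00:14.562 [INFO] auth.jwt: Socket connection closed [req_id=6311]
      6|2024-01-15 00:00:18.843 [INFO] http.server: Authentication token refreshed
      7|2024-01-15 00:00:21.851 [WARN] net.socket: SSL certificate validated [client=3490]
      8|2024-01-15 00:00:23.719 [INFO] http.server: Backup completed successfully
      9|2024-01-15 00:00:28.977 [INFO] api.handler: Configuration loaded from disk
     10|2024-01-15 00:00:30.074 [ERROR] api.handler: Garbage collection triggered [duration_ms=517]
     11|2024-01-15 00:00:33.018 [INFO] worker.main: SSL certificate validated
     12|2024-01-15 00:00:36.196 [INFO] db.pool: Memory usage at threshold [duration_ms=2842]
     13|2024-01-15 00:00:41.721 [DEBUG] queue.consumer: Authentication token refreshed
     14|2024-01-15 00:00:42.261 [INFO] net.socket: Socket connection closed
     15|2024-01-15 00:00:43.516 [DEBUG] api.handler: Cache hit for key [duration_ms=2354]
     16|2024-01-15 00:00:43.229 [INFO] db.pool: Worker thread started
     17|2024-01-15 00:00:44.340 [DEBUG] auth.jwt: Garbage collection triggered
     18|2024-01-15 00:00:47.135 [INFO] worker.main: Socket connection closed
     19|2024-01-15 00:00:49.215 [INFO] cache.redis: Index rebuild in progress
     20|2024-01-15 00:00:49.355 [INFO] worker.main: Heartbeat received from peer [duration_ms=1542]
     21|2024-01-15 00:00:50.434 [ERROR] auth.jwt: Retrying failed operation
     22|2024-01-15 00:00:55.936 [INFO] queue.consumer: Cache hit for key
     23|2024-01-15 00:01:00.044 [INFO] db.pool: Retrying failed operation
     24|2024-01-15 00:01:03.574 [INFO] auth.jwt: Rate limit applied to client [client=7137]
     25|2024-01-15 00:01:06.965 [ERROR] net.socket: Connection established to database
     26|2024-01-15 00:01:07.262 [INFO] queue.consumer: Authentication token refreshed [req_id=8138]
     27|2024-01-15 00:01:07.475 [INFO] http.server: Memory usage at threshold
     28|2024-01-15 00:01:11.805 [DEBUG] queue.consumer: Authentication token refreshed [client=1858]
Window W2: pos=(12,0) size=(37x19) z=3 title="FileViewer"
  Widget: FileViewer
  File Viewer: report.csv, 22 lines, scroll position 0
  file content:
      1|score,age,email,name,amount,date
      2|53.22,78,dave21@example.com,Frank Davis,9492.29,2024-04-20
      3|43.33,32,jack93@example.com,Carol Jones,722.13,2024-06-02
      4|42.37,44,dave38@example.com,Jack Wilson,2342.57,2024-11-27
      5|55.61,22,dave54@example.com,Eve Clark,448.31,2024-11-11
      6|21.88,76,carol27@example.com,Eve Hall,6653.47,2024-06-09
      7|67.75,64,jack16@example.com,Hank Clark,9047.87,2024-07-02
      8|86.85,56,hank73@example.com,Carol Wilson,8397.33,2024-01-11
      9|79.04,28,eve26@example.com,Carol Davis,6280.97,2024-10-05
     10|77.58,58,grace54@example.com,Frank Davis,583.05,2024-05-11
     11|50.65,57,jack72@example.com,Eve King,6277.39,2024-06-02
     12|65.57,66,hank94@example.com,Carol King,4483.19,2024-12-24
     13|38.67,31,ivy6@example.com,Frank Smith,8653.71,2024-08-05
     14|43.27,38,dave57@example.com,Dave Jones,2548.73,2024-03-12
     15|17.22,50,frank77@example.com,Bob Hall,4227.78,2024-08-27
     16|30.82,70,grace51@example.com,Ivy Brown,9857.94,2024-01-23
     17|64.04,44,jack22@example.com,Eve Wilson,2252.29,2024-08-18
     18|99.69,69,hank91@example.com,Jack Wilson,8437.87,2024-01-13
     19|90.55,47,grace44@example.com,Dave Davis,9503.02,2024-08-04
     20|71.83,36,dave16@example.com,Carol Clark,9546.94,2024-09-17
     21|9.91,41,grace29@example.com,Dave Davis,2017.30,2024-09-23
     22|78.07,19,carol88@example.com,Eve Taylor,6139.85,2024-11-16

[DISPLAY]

            ┏━━━━━━━━━━━━━━━━━━━━━━━━━━━━━━━━━━━┓
            ┃ FileViewer                        ┃
            ┠───────────────────────────────────┨
            ┃score,age,email,name,amount,date  ▲┃
            ┃53.22,78,dave21@example.com,Frank █┃
            ┃43.33,32,jack93@example.com,Carol ░┃
            ┃42.37,44,dave38@example.com,Jack W░┃
            ┃55.61,22,dave54@example.com,Eve Cl░┃
            ┃21.88,76,carol27@example.com,Eve H░┃
            ┃67.75,64,jack16@example.com,Hank C░┃
            ┃86.85,56,hank73@example.com,Carol ░┃
            ┃79.04,28,eve26@example.com,Carol D░┃
            ┃77.58,58,grace54@example.com,Frank░┃
            ┃50.65,57,jack72@example.com,Eve Ki░┃
            ┃65.57,66,hank94@example.com,Carol ░┃
            ┃38.67,31,ivy6@example.com,Frank Sm░┃


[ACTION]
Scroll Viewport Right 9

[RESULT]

    ┏━━━━━━━━━━━━━━━━━━━━━━━━━━━━━━━━━━━┓        
    ┃ FileViewer                        ┃        
    ┠───────────────────────────────────┨        
    ┃score,age,email,name,amount,date  ▲┃        
    ┃53.22,78,dave21@example.com,Frank █┃        
    ┃43.33,32,jack93@example.com,Carol ░┃        
    ┃42.37,44,dave38@example.com,Jack W░┃        
    ┃55.61,22,dave54@example.com,Eve Cl░┃        
    ┃21.88,76,carol27@example.com,Eve H░┃        
    ┃67.75,64,jack16@example.com,Hank C░┃        
    ┃86.85,56,hank73@example.com,Carol ░┃        
    ┃79.04,28,eve26@example.com,Carol D░┃        
    ┃77.58,58,grace54@example.com,Frank░┃        
    ┃50.65,57,jack72@example.com,Eve Ki░┃        
    ┃65.57,66,hank94@example.com,Carol ░┃        
    ┃38.67,31,ivy6@example.com,Frank Sm░┃        


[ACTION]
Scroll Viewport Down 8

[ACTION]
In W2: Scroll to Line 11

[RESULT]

    ┏━━━━━━━━━━━━━━━━━━━━━━━━━━━━━━━━━━━┓        
    ┃ FileViewer                        ┃        
    ┠───────────────────────────────────┨        
    ┃86.85,56,hank73@example.com,Carol ▲┃        
    ┃79.04,28,eve26@example.com,Carol D░┃        
    ┃77.58,58,grace54@example.com,Frank░┃        
    ┃50.65,57,jack72@example.com,Eve Ki░┃        
    ┃65.57,66,hank94@example.com,Carol ░┃        
    ┃38.67,31,ivy6@example.com,Frank Sm░┃        
    ┃43.27,38,dave57@example.com,Dave J░┃        
    ┃17.22,50,frank77@example.com,Bob H░┃        
    ┃30.82,70,grace51@example.com,Ivy B░┃        
    ┃64.04,44,jack22@example.com,Eve Wi░┃        
    ┃99.69,69,hank91@example.com,Jack W░┃        
    ┃90.55,47,grace44@example.com,Dave ░┃        
    ┃71.83,36,dave16@example.com,Carol ░┃        


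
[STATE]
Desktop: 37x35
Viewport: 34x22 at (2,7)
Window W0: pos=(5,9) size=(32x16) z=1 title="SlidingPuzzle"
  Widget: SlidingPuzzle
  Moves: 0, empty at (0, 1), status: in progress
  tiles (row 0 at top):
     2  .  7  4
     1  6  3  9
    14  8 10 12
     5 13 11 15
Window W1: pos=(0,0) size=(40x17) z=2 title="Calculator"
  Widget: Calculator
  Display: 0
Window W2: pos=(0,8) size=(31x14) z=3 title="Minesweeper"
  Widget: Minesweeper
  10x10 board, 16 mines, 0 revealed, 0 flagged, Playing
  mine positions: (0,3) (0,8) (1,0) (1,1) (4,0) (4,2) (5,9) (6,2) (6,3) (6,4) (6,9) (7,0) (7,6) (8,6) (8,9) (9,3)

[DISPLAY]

 4 │ 5 │ 6 │ × │                  
━━━━━━━━━━━━━━━━━━━━━━━━━━━━┓     
Minesweeper                 ┃     
────────────────────────────┨     
■■■■■■■■■                   ┃     
■■■■■■■■■                   ┃     
■■■■■■■■■                   ┃     
■■■■■■■■■                   ┃     
■■■■■■■■■                   ┃     
■■■■■■■■■                   ┃━━━━━
■■■■■■■■■                   ┃     
■■■■■■■■■                   ┃     
■■■■■■■■■                   ┃     
■■■■■■■■■                   ┃     
━━━━━━━━━━━━━━━━━━━━━━━━━━━━┛     
   ┃                              
   ┃                              
   ┗━━━━━━━━━━━━━━━━━━━━━━━━━━━━━━
                                  
                                  
                                  
                                  


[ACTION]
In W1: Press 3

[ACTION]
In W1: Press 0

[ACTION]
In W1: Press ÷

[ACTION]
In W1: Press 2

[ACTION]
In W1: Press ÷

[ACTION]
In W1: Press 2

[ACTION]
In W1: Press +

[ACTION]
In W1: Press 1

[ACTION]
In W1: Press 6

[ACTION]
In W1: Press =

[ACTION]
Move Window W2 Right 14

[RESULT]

 4 │ 5 │ 6 │ × │                  
───┼┏━━━━━━━━━━━━━━━━━━━━━━━━━━━━━
 1 │┃ Minesweeper                 
───┼┠─────────────────────────────
 0 │┃■■■■■■■■■■                   
───┼┃■■■■■■■■■■                   
 C │┃■■■■■■■■■■                   
───┴┃■■■■■■■■■■                   
    ┃■■■■■■■■■■                   
━━━━┃■■■■■■■■■■                   
   ┃┃■■■■■■■■■■                   
   ┃┃■■■■■■■■■■                   
   ┃┃■■■■■■■■■■                   
   ┃┃■■■■■■■■■■                   
   ┃┗━━━━━━━━━━━━━━━━━━━━━━━━━━━━━
   ┃                              
   ┃                              
   ┗━━━━━━━━━━━━━━━━━━━━━━━━━━━━━━
                                  
                                  
                                  
                                  


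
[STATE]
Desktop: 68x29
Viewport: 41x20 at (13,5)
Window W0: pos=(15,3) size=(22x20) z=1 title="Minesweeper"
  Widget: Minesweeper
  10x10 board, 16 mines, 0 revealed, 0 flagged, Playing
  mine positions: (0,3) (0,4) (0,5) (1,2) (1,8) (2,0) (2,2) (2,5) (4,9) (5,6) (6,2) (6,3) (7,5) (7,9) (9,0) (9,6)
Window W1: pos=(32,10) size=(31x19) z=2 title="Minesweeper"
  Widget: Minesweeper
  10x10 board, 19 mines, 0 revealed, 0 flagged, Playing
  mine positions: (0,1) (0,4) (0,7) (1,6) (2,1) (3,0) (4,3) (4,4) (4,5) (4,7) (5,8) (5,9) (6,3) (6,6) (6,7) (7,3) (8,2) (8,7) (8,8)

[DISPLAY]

  ┠────────────────────┨                 
  ┃■■■■■■■■■■          ┃                 
  ┃■■■■■■■■■■          ┃                 
  ┃■■■■■■■■■■          ┃                 
  ┃■■■■■■■■■■          ┃                 
  ┃■■■■■■■■■■      ┏━━━━━━━━━━━━━━━━━━━━━
  ┃■■■■■■■■■■      ┃ Minesweeper         
  ┃■■■■■■■■■■      ┠─────────────────────
  ┃■■■■■■■■■■      ┃■■■■■■■■■■           
  ┃■■■■■■■■■■      ┃■■■■■■■■■■           
  ┃■■■■■■■■■■      ┃■■■■■■■■■■           
  ┃                ┃■■■■■■■■■■           
  ┃                ┃■■■■■■■■■■           
  ┃                ┃■■■■■■■■■■           
  ┃                ┃■■■■■■■■■■           
  ┃                ┃■■■■■■■■■■           
  ┃                ┃■■■■■■■■■■           
  ┗━━━━━━━━━━━━━━━━┃■■■■■■■■■■           
                   ┃                     
                   ┃                     


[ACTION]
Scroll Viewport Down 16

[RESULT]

  ┃■■■■■■■■■■          ┃                 
  ┃■■■■■■■■■■      ┏━━━━━━━━━━━━━━━━━━━━━
  ┃■■■■■■■■■■      ┃ Minesweeper         
  ┃■■■■■■■■■■      ┠─────────────────────
  ┃■■■■■■■■■■      ┃■■■■■■■■■■           
  ┃■■■■■■■■■■      ┃■■■■■■■■■■           
  ┃■■■■■■■■■■      ┃■■■■■■■■■■           
  ┃                ┃■■■■■■■■■■           
  ┃                ┃■■■■■■■■■■           
  ┃                ┃■■■■■■■■■■           
  ┃                ┃■■■■■■■■■■           
  ┃                ┃■■■■■■■■■■           
  ┃                ┃■■■■■■■■■■           
  ┗━━━━━━━━━━━━━━━━┃■■■■■■■■■■           
                   ┃                     
                   ┃                     
                   ┃                     
                   ┃                     
                   ┃                     
                   ┗━━━━━━━━━━━━━━━━━━━━━


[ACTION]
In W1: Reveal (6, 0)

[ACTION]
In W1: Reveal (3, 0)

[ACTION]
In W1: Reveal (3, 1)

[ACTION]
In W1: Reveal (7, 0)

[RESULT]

  ┃■■■■■■■■■■          ┃                 
  ┃■■■■■■■■■■      ┏━━━━━━━━━━━━━━━━━━━━━
  ┃■■■■■■■■■■      ┃ Minesweeper         
  ┃■■■■■■■■■■      ┠─────────────────────
  ┃■■■■■■■■■■      ┃■✹■■✹■■✹■■           
  ┃■■■■■■■■■■      ┃■■■■■■✹■■■           
  ┃■■■■■■■■■■      ┃■✹■■■■■■■■           
  ┃                ┃✹■■■■■■■■■           
  ┃                ┃111✹✹✹■✹■■           
  ┃                ┃  2■■■■■✹✹           
  ┃                ┃  2✹■■✹✹■■           
  ┃                ┃ 13✹■■■■■■           
  ┃                ┃ 1✹■■■■✹✹■           
  ┗━━━━━━━━━━━━━━━━┃ 1■■■■■■■■           
                   ┃                     
                   ┃                     
                   ┃                     
                   ┃                     
                   ┃                     
                   ┗━━━━━━━━━━━━━━━━━━━━━


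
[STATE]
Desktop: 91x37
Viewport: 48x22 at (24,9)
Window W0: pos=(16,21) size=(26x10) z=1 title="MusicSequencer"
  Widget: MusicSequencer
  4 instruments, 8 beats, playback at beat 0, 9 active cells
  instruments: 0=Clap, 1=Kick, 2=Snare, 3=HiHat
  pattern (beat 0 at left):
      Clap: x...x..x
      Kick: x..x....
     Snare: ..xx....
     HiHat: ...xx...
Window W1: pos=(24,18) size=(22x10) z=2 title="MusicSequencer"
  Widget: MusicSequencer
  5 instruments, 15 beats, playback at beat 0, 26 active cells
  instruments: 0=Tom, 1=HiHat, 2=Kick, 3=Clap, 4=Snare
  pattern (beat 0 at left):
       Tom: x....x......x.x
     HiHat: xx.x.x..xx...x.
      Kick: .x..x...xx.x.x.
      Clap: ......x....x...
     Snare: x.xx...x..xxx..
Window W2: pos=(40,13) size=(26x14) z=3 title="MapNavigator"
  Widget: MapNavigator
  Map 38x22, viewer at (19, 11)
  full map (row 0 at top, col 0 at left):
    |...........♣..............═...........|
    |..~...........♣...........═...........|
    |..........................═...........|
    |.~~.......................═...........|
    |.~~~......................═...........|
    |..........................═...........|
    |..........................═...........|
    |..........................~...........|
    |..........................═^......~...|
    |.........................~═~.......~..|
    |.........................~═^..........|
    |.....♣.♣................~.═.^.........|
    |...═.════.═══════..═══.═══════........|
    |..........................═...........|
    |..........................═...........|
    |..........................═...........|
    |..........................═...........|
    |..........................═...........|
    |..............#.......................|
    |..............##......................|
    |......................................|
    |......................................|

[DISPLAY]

                                                
                                                
                                                
                                                
                ┏━━━━━━━━━━━━━━━━━━━━━━━━┓      
                ┃ MapNavigator           ┃      
                ┠────────────────────────┨      
                ┃...................═....┃      
                ┃...................~....┃      
┏━━━━━━━━━━━━━━━┃...................═^...┃      
┃ MusicSequencer┃..................~═~...┃      
┠───────────────┃..................~═^...┃      
┃      ▼12345678┃♣...........@....~.═.^..┃      
┃   Tom█····█···┃══.═══════..═══.═══════.┃      
┃ HiHat██·█·█··█┃...................═....┃      
┃  Kick·█··█···█┃...................═....┃      
┃  Clap······█··┃...................═....┃      
┃ Snare█·██···█·┗━━━━━━━━━━━━━━━━━━━━━━━━┛      
┗━━━━━━━━━━━━━━━━━━━━┛                          
··██···          ┃                              
                 ┃                              
━━━━━━━━━━━━━━━━━┛                              


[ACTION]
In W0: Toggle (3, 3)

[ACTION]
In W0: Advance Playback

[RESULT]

                                                
                                                
                                                
                                                
                ┏━━━━━━━━━━━━━━━━━━━━━━━━┓      
                ┃ MapNavigator           ┃      
                ┠────────────────────────┨      
                ┃...................═....┃      
                ┃...................~....┃      
┏━━━━━━━━━━━━━━━┃...................═^...┃      
┃ MusicSequencer┃..................~═~...┃      
┠───────────────┃..................~═^...┃      
┃      ▼12345678┃♣...........@....~.═.^..┃      
┃   Tom█····█···┃══.═══════..═══.═══════.┃      
┃ HiHat██·█·█··█┃...................═....┃      
┃  Kick·█··█···█┃...................═....┃      
┃  Clap······█··┃...................═....┃      
┃ Snare█·██···█·┗━━━━━━━━━━━━━━━━━━━━━━━━┛      
┗━━━━━━━━━━━━━━━━━━━━┛                          
···█···          ┃                              
                 ┃                              
━━━━━━━━━━━━━━━━━┛                              


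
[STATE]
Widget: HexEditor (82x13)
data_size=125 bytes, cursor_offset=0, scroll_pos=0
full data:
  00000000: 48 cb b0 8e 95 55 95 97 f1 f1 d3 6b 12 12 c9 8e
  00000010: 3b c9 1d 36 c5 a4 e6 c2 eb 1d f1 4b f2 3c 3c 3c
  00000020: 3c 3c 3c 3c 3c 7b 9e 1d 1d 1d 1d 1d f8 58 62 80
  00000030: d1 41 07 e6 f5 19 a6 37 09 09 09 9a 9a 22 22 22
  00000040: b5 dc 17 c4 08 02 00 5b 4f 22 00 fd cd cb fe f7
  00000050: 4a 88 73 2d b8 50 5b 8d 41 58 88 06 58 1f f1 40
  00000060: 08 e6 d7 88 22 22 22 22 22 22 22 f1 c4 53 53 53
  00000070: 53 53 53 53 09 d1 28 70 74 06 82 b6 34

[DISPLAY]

00000000  48 cb b0 8e 95 55 95 97  f1 f1 d3 6b 12 12 c9 8e  |H....U.....k....|    
00000010  3b c9 1d 36 c5 a4 e6 c2  eb 1d f1 4b f2 3c 3c 3c  |;..6.......K.<<<|    
00000020  3c 3c 3c 3c 3c 7b 9e 1d  1d 1d 1d 1d f8 58 62 80  |<<<<<{.......Xb.|    
00000030  d1 41 07 e6 f5 19 a6 37  09 09 09 9a 9a 22 22 22  |.A.....7....."""|    
00000040  b5 dc 17 c4 08 02 00 5b  4f 22 00 fd cd cb fe f7  |.......[O"......|    
00000050  4a 88 73 2d b8 50 5b 8d  41 58 88 06 58 1f f1 40  |J.s-.P[.AX..X..@|    
00000060  08 e6 d7 88 22 22 22 22  22 22 22 f1 c4 53 53 53  |...."""""""..SSS|    
00000070  53 53 53 53 09 d1 28 70  74 06 82 b6 34           |SSSS..(pt...4   |    
                                                                                  
                                                                                  
                                                                                  
                                                                                  
                                                                                  


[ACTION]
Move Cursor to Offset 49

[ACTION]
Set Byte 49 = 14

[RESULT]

00000000  48 cb b0 8e 95 55 95 97  f1 f1 d3 6b 12 12 c9 8e  |H....U.....k....|    
00000010  3b c9 1d 36 c5 a4 e6 c2  eb 1d f1 4b f2 3c 3c 3c  |;..6.......K.<<<|    
00000020  3c 3c 3c 3c 3c 7b 9e 1d  1d 1d 1d 1d f8 58 62 80  |<<<<<{.......Xb.|    
00000030  d1 14 07 e6 f5 19 a6 37  09 09 09 9a 9a 22 22 22  |.......7....."""|    
00000040  b5 dc 17 c4 08 02 00 5b  4f 22 00 fd cd cb fe f7  |.......[O"......|    
00000050  4a 88 73 2d b8 50 5b 8d  41 58 88 06 58 1f f1 40  |J.s-.P[.AX..X..@|    
00000060  08 e6 d7 88 22 22 22 22  22 22 22 f1 c4 53 53 53  |...."""""""..SSS|    
00000070  53 53 53 53 09 d1 28 70  74 06 82 b6 34           |SSSS..(pt...4   |    
                                                                                  
                                                                                  
                                                                                  
                                                                                  
                                                                                  


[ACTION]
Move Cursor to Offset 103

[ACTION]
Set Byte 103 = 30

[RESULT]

00000000  48 cb b0 8e 95 55 95 97  f1 f1 d3 6b 12 12 c9 8e  |H....U.....k....|    
00000010  3b c9 1d 36 c5 a4 e6 c2  eb 1d f1 4b f2 3c 3c 3c  |;..6.......K.<<<|    
00000020  3c 3c 3c 3c 3c 7b 9e 1d  1d 1d 1d 1d f8 58 62 80  |<<<<<{.......Xb.|    
00000030  d1 14 07 e6 f5 19 a6 37  09 09 09 9a 9a 22 22 22  |.......7....."""|    
00000040  b5 dc 17 c4 08 02 00 5b  4f 22 00 fd cd cb fe f7  |.......[O"......|    
00000050  4a 88 73 2d b8 50 5b 8d  41 58 88 06 58 1f f1 40  |J.s-.P[.AX..X..@|    
00000060  08 e6 d7 88 22 22 22 30  22 22 22 f1 c4 53 53 53  |...."""0"""..SSS|    
00000070  53 53 53 53 09 d1 28 70  74 06 82 b6 34           |SSSS..(pt...4   |    
                                                                                  
                                                                                  
                                                                                  
                                                                                  
                                                                                  


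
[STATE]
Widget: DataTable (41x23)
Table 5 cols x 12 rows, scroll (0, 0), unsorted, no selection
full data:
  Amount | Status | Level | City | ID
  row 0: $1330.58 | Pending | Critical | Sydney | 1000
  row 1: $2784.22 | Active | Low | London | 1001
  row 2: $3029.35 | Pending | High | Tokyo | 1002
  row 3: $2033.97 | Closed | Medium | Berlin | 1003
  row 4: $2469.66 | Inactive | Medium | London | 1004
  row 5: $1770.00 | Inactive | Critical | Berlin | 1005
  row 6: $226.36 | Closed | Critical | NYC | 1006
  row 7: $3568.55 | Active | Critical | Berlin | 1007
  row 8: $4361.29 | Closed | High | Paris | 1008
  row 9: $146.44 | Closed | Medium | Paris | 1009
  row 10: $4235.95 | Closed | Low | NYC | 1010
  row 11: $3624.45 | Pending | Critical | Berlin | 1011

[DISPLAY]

Amount  │Status  │Level   │City  │ID     
────────┼────────┼────────┼──────┼────   
$1330.58│Pending │Critical│Sydney│1000   
$2784.22│Active  │Low     │London│1001   
$3029.35│Pending │High    │Tokyo │1002   
$2033.97│Closed  │Medium  │Berlin│1003   
$2469.66│Inactive│Medium  │London│1004   
$1770.00│Inactive│Critical│Berlin│1005   
$226.36 │Closed  │Critical│NYC   │1006   
$3568.55│Active  │Critical│Berlin│1007   
$4361.29│Closed  │High    │Paris │1008   
$146.44 │Closed  │Medium  │Paris │1009   
$4235.95│Closed  │Low     │NYC   │1010   
$3624.45│Pending │Critical│Berlin│1011   
                                         
                                         
                                         
                                         
                                         
                                         
                                         
                                         
                                         


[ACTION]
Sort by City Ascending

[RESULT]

Amount  │Status  │Level   │City ▲│ID     
────────┼────────┼────────┼──────┼────   
$2033.97│Closed  │Medium  │Berlin│1003   
$1770.00│Inactive│Critical│Berlin│1005   
$3568.55│Active  │Critical│Berlin│1007   
$3624.45│Pending │Critical│Berlin│1011   
$2784.22│Active  │Low     │London│1001   
$2469.66│Inactive│Medium  │London│1004   
$226.36 │Closed  │Critical│NYC   │1006   
$4235.95│Closed  │Low     │NYC   │1010   
$4361.29│Closed  │High    │Paris │1008   
$146.44 │Closed  │Medium  │Paris │1009   
$1330.58│Pending │Critical│Sydney│1000   
$3029.35│Pending │High    │Tokyo │1002   
                                         
                                         
                                         
                                         
                                         
                                         
                                         
                                         
                                         


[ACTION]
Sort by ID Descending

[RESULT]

Amount  │Status  │Level   │City  │ID ▼   
────────┼────────┼────────┼──────┼────   
$3624.45│Pending │Critical│Berlin│1011   
$4235.95│Closed  │Low     │NYC   │1010   
$146.44 │Closed  │Medium  │Paris │1009   
$4361.29│Closed  │High    │Paris │1008   
$3568.55│Active  │Critical│Berlin│1007   
$226.36 │Closed  │Critical│NYC   │1006   
$1770.00│Inactive│Critical│Berlin│1005   
$2469.66│Inactive│Medium  │London│1004   
$2033.97│Closed  │Medium  │Berlin│1003   
$3029.35│Pending │High    │Tokyo │1002   
$2784.22│Active  │Low     │London│1001   
$1330.58│Pending │Critical│Sydney│1000   
                                         
                                         
                                         
                                         
                                         
                                         
                                         
                                         
                                         


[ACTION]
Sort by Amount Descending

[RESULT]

Amount ▼│Status  │Level   │City  │ID     
────────┼────────┼────────┼──────┼────   
$4361.29│Closed  │High    │Paris │1008   
$4235.95│Closed  │Low     │NYC   │1010   
$3624.45│Pending │Critical│Berlin│1011   
$3568.55│Active  │Critical│Berlin│1007   
$3029.35│Pending │High    │Tokyo │1002   
$2784.22│Active  │Low     │London│1001   
$2469.66│Inactive│Medium  │London│1004   
$2033.97│Closed  │Medium  │Berlin│1003   
$1770.00│Inactive│Critical│Berlin│1005   
$1330.58│Pending │Critical│Sydney│1000   
$226.36 │Closed  │Critical│NYC   │1006   
$146.44 │Closed  │Medium  │Paris │1009   
                                         
                                         
                                         
                                         
                                         
                                         
                                         
                                         
                                         


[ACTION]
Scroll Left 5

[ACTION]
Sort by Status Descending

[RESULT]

Amount  │Status ▼│Level   │City  │ID     
────────┼────────┼────────┼──────┼────   
$3624.45│Pending │Critical│Berlin│1011   
$3029.35│Pending │High    │Tokyo │1002   
$1330.58│Pending │Critical│Sydney│1000   
$2469.66│Inactive│Medium  │London│1004   
$1770.00│Inactive│Critical│Berlin│1005   
$4361.29│Closed  │High    │Paris │1008   
$4235.95│Closed  │Low     │NYC   │1010   
$2033.97│Closed  │Medium  │Berlin│1003   
$226.36 │Closed  │Critical│NYC   │1006   
$146.44 │Closed  │Medium  │Paris │1009   
$3568.55│Active  │Critical│Berlin│1007   
$2784.22│Active  │Low     │London│1001   
                                         
                                         
                                         
                                         
                                         
                                         
                                         
                                         
                                         


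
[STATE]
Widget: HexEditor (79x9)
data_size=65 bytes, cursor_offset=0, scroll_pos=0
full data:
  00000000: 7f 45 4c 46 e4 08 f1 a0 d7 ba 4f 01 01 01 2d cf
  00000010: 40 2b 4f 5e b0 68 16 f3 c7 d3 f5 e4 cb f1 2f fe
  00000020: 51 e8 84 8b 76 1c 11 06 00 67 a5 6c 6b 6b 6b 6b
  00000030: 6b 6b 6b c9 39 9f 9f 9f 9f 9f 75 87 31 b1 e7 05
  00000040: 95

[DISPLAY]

00000000  7F 45 4c 46 e4 08 f1 a0  d7 ba 4f 01 01 01 2d cf  |.ELF......O...-.| 
00000010  40 2b 4f 5e b0 68 16 f3  c7 d3 f5 e4 cb f1 2f fe  |@+O^.h......../.| 
00000020  51 e8 84 8b 76 1c 11 06  00 67 a5 6c 6b 6b 6b 6b  |Q...v....g.lkkkk| 
00000030  6b 6b 6b c9 39 9f 9f 9f  9f 9f 75 87 31 b1 e7 05  |kkk.9.....u.1...| 
00000040  95                                                |.               | 
                                                                               
                                                                               
                                                                               
                                                                               


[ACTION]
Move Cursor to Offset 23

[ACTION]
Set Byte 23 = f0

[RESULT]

00000000  7f 45 4c 46 e4 08 f1 a0  d7 ba 4f 01 01 01 2d cf  |.ELF......O...-.| 
00000010  40 2b 4f 5e b0 68 16 F0  c7 d3 f5 e4 cb f1 2f fe  |@+O^.h......../.| 
00000020  51 e8 84 8b 76 1c 11 06  00 67 a5 6c 6b 6b 6b 6b  |Q...v....g.lkkkk| 
00000030  6b 6b 6b c9 39 9f 9f 9f  9f 9f 75 87 31 b1 e7 05  |kkk.9.....u.1...| 
00000040  95                                                |.               | 
                                                                               
                                                                               
                                                                               
                                                                               


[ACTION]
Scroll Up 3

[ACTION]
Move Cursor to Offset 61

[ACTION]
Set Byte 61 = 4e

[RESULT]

00000000  7f 45 4c 46 e4 08 f1 a0  d7 ba 4f 01 01 01 2d cf  |.ELF......O...-.| 
00000010  40 2b 4f 5e b0 68 16 f0  c7 d3 f5 e4 cb f1 2f fe  |@+O^.h......../.| 
00000020  51 e8 84 8b 76 1c 11 06  00 67 a5 6c 6b 6b 6b 6b  |Q...v....g.lkkkk| 
00000030  6b 6b 6b c9 39 9f 9f 9f  9f 9f 75 87 31 4E e7 05  |kkk.9.....u.1N..| 
00000040  95                                                |.               | 
                                                                               
                                                                               
                                                                               
                                                                               


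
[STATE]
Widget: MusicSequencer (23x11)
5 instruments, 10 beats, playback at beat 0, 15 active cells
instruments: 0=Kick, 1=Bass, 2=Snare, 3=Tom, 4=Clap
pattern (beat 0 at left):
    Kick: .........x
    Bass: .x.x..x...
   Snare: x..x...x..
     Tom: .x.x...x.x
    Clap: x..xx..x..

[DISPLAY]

      ▼123456789       
  Kick·········█       
  Bass·█·█··█···       
 Snare█··█···█··       
   Tom·█·█···█·█       
  Clap█··██··█··       
                       
                       
                       
                       
                       


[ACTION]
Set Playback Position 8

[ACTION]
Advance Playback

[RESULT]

      012345678▼       
  Kick·········█       
  Bass·█·█··█···       
 Snare█··█···█··       
   Tom·█·█···█·█       
  Clap█··██··█··       
                       
                       
                       
                       
                       


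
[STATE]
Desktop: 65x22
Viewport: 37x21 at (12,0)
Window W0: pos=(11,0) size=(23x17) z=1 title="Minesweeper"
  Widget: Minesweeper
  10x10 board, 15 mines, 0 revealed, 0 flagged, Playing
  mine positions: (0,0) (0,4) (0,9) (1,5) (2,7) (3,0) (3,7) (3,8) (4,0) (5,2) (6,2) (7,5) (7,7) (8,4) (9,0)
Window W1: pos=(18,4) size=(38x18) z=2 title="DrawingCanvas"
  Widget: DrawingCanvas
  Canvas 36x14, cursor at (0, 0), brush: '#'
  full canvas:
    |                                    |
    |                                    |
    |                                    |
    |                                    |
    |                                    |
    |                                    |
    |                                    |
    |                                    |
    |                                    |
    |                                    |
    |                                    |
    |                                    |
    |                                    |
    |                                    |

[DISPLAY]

━━━━━━━━━━━━━━━━━━━━━┓               
 Minesweeper         ┃               
─────────────────────┨               
■■■■■■■■■■           ┃               
■■■■■■┏━━━━━━━━━━━━━━━━━━━━━━━━━━━━━━
■■■■■■┃ DrawingCanvas                
■■■■■■┠──────────────────────────────
■■■■■■┃+                             
■■■■■■┃                              
■■■■■■┃                              
■■■■■■┃                              
■■■■■■┃                              
■■■■■■┃                              
      ┃                              
      ┃                              
      ┃                              
━━━━━━┃                              
      ┃                              
      ┃                              
      ┃                              
      ┃                              


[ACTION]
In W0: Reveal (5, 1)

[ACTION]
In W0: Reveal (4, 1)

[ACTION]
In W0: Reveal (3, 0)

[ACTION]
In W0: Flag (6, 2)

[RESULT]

━━━━━━━━━━━━━━━━━━━━━┓               
 Minesweeper         ┃               
─────────────────────┨               
✹■■■✹■■■■✹           ┃               
■■■■■✹┏━━━━━━━━━━━━━━━━━━━━━━━━━━━━━━
■■■■■■┃ DrawingCanvas                
✹■■■■■┠──────────────────────────────
✹3■■■■┃+                             
■3✹■■■┃                              
■■✹■■■┃                              
■■■■■✹┃                              
■■■■✹■┃                              
✹■■■■■┃                              
      ┃                              
      ┃                              
      ┃                              
━━━━━━┃                              
      ┃                              
      ┃                              
      ┃                              
      ┃                              


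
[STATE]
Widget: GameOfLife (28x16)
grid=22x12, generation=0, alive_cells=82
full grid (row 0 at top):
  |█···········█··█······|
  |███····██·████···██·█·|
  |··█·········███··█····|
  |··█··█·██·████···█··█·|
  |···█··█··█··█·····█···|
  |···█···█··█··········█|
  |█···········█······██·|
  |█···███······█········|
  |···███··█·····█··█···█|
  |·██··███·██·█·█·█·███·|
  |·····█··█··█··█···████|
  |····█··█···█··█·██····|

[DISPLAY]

Gen: 0                      
█···········█··█······      
███····██·████···██·█·      
··█·········███··█····      
··█··█·██·████···█··█·      
···█··█··█··█·····█···      
···█···█··█··········█      
█···········█······██·      
█···███······█········      
···███··█·····█··█···█      
·██··███·██·█·█·█·███·      
·····█··█··█··█···████      
····█··█···█··█·██····      
                            
                            
                            


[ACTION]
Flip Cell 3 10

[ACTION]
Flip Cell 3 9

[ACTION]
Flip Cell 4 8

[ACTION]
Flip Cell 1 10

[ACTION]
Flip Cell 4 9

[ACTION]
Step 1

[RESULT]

Gen: 1                      
█··········███········      
█·█········█····███···      
··██··█··██···█·██·█··      
··██··████·█··█··██···      
··███·█···█·██········      
·······█···█·······██·      
····███·············█·      
···█··█······█······█·      
·███····██····██·████·      
··██···█·███··█·······      
····██··██·██·█·█····█      
···············█·████·      
                            
                            
                            
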